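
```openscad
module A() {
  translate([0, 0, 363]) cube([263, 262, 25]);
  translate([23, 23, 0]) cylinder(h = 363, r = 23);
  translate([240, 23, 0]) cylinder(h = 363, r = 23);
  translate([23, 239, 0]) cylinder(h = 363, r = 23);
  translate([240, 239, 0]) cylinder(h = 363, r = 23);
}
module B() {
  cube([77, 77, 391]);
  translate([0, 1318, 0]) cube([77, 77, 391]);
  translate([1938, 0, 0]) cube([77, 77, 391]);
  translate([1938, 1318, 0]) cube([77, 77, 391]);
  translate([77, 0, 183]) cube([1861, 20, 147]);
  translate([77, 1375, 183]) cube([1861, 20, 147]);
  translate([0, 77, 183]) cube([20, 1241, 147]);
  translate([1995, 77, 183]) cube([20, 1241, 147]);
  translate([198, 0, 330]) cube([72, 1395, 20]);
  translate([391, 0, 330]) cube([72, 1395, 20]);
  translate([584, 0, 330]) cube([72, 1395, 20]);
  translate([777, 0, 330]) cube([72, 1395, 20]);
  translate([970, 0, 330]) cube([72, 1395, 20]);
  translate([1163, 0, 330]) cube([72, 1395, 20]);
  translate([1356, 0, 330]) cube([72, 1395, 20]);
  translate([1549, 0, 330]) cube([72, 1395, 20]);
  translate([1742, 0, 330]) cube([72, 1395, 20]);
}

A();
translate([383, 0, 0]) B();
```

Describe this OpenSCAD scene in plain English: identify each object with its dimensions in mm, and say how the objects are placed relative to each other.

A is a four-legged stool. The seat is 263×262 mm, 25 mm thick, top at z = 388 mm. It stands on four round legs, each 46 mm in diameter, from z = 0 to the seat underside, each leg's axis is inset half a diameter from the nearest pair of seat edges (so the leg's bounding box is flush with the corner).

B is a bed frame 2015 mm long (x) by 1395 mm wide (y). Four 77×77 mm corner posts, 391 mm tall, at the corners of the footprint. Four rails of 20 mm thickness and 147 mm height run between adjacent posts with their undersides at z = 183 mm, their outer faces flush with the outside of the frame (the two x-running rails run between the posts' inner faces; the two y-running rails run between the posts' inner faces). 9 slats, each 72 mm wide (x) and 20 mm thick, lie across the top of the two x-running rails, running the full 1395 mm width of the frame in y; the slats are evenly spaced along x between the inner faces of the end posts with equal gaps (rounded down to the nearest mm) at the −x end and between each pair — any rounding remainder accumulates at the +x end.

The bed frame is on the floor beside the stool on its +x side.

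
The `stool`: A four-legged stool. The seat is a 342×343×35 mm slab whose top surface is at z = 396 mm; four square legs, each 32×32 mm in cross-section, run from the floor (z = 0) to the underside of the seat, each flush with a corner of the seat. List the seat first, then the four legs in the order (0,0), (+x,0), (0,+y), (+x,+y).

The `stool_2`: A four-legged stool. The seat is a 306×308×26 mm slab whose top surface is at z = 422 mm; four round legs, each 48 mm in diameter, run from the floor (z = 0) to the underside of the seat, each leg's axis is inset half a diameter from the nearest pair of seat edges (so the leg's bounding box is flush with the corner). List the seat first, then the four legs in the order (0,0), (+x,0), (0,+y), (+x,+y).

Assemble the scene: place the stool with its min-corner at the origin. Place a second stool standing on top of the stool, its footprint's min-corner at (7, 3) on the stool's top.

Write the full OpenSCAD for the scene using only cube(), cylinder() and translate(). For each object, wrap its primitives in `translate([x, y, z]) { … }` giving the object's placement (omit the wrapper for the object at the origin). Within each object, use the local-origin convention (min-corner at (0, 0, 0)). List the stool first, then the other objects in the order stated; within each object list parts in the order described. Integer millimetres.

translate([0, 0, 361]) cube([342, 343, 35]);
cube([32, 32, 361]);
translate([310, 0, 0]) cube([32, 32, 361]);
translate([0, 311, 0]) cube([32, 32, 361]);
translate([310, 311, 0]) cube([32, 32, 361]);
translate([7, 3, 396]) {
  translate([0, 0, 396]) cube([306, 308, 26]);
  translate([24, 24, 0]) cylinder(h = 396, r = 24);
  translate([282, 24, 0]) cylinder(h = 396, r = 24);
  translate([24, 284, 0]) cylinder(h = 396, r = 24);
  translate([282, 284, 0]) cylinder(h = 396, r = 24);
}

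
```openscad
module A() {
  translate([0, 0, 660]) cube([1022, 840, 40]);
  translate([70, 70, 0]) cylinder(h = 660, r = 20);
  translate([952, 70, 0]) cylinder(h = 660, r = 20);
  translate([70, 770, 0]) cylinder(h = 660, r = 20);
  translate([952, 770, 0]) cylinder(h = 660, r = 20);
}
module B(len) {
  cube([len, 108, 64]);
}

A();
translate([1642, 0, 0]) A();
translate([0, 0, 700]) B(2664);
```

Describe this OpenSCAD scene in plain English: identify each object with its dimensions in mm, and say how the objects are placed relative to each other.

A is a table: top 1022 mm (x) × 840 mm (y), 40 mm thick, upper face at z = 700 mm, on four round legs of 40 mm diameter, each leg's bounding box inset 50 mm from the nearest pair of top edges, running from z = 0 to the bottom of the top.

B is a rectangular beam 2664 mm long (x), 108 mm deep (y), 64 mm thick (z).

The beam spans the tops of two tables placed 620 mm apart, resting at z = 700 mm.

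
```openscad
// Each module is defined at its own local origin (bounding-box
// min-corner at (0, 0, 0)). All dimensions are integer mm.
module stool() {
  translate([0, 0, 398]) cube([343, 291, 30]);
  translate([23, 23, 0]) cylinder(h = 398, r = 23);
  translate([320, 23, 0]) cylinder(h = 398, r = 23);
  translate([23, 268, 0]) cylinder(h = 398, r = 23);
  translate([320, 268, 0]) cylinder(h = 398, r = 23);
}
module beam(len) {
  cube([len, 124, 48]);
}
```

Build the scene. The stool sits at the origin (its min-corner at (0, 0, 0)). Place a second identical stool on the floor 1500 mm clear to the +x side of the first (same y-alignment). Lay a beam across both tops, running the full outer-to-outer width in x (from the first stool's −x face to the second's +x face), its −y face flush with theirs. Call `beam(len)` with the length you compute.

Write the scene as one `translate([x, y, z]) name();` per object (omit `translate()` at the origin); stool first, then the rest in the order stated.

stool();
translate([1843, 0, 0]) stool();
translate([0, 0, 428]) beam(2186);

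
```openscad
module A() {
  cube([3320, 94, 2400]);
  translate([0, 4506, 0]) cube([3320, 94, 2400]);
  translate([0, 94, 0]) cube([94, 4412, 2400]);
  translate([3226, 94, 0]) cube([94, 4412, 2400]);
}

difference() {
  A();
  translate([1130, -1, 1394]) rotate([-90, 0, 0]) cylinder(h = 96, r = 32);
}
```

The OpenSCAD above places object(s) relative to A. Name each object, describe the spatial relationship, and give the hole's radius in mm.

A is a house frame. The house frame has a circular hole through its front wall. The hole's radius is 32 mm.

The subtracted cylinder has r = 32 mm.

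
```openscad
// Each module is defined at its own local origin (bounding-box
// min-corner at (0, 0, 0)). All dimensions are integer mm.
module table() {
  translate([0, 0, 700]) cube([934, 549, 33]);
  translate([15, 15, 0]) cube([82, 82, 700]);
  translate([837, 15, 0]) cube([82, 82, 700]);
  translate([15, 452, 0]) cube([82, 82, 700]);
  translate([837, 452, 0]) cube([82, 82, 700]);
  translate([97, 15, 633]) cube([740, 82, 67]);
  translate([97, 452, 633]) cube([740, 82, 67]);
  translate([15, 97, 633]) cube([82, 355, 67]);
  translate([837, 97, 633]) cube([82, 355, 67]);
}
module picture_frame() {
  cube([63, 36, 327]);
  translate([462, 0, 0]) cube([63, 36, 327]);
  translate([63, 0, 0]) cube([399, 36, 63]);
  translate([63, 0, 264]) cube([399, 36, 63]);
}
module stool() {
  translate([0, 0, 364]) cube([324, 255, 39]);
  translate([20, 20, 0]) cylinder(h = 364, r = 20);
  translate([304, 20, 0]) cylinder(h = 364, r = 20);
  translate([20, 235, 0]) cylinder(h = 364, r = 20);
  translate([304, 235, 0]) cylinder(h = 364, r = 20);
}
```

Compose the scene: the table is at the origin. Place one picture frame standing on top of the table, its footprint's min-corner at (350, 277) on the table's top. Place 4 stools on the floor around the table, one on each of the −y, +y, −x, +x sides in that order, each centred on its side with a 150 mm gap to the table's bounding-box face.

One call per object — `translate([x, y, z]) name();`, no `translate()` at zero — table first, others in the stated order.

table();
translate([350, 277, 733]) picture_frame();
translate([305, -405, 0]) stool();
translate([305, 699, 0]) stool();
translate([-474, 147, 0]) stool();
translate([1084, 147, 0]) stool();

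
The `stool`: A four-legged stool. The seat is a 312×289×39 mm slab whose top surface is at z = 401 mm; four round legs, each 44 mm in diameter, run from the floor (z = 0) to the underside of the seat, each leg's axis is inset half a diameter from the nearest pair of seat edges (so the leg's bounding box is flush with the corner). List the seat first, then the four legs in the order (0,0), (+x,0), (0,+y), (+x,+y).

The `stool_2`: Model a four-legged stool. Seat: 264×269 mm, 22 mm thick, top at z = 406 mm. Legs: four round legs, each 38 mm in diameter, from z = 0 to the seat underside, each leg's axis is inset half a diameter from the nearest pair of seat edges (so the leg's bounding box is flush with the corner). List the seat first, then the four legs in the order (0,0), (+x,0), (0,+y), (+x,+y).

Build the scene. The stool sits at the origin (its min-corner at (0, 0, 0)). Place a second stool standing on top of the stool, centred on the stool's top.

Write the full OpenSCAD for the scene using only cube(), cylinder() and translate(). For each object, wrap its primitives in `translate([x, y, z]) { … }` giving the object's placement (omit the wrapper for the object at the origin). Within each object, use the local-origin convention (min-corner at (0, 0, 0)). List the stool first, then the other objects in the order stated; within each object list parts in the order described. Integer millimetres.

translate([0, 0, 362]) cube([312, 289, 39]);
translate([22, 22, 0]) cylinder(h = 362, r = 22);
translate([290, 22, 0]) cylinder(h = 362, r = 22);
translate([22, 267, 0]) cylinder(h = 362, r = 22);
translate([290, 267, 0]) cylinder(h = 362, r = 22);
translate([24, 10, 401]) {
  translate([0, 0, 384]) cube([264, 269, 22]);
  translate([19, 19, 0]) cylinder(h = 384, r = 19);
  translate([245, 19, 0]) cylinder(h = 384, r = 19);
  translate([19, 250, 0]) cylinder(h = 384, r = 19);
  translate([245, 250, 0]) cylinder(h = 384, r = 19);
}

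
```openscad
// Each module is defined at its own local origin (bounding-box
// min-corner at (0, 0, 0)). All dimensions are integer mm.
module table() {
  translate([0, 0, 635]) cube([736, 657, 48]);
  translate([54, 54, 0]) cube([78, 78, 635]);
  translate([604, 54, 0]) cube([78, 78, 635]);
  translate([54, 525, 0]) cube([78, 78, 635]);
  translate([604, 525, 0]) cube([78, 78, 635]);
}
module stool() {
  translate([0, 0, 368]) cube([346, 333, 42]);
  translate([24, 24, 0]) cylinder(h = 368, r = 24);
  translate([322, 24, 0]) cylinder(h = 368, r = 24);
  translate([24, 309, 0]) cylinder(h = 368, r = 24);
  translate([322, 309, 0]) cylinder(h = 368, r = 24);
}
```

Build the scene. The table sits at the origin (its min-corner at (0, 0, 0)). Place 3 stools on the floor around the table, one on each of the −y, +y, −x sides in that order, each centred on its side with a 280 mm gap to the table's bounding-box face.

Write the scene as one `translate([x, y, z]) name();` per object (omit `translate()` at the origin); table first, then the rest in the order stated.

table();
translate([195, -613, 0]) stool();
translate([195, 937, 0]) stool();
translate([-626, 162, 0]) stool();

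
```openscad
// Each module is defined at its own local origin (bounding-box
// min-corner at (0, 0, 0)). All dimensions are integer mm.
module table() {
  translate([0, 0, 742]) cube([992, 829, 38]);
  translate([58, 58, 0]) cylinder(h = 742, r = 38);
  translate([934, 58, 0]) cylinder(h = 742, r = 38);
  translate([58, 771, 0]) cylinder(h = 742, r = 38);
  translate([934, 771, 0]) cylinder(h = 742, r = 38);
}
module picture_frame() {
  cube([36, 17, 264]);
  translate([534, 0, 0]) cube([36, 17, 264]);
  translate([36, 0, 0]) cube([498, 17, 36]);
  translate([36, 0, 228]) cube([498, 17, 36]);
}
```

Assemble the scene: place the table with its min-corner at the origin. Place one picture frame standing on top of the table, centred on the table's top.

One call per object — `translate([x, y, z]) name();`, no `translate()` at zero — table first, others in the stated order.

table();
translate([211, 406, 780]) picture_frame();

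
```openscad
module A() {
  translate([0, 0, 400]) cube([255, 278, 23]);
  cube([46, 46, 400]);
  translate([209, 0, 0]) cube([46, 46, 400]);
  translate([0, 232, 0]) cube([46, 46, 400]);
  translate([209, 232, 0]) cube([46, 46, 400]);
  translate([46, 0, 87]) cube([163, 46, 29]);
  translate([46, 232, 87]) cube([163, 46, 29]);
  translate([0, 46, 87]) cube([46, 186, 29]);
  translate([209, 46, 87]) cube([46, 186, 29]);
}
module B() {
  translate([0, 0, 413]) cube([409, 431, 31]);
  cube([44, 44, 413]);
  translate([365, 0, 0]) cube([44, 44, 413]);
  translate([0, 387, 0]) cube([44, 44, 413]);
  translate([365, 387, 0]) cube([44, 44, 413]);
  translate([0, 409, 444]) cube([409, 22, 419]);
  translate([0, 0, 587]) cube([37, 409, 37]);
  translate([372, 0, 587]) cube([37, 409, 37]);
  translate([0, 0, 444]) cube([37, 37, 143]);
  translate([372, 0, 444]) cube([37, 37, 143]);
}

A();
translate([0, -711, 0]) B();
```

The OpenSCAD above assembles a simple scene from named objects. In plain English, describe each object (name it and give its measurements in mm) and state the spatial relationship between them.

A is a simple wooden stool: a rectangular seat 255 mm (x) by 278 mm (y), 23 mm thick, top face at z = 423 mm, on four square legs, each 46×46 mm in cross-section. The legs rest on z = 0, each flush with a corner of the seat. Four stretchers, 46 mm wide and 29 mm tall, connect adjacent legs with their undersides at z = 87 mm, each running between the inner faces of the legs it joins and aligned with the legs' outer faces on the other axis.

B is a chair: 409×431 mm seat, 31 mm thick, top at z = 444 mm, on four 44 mm square corner legs flush with the seat edges. A 22 mm thick backrest slab spans the full seat width, extending 419 mm above the seat top, its back face flush with the seat's +y edge. Two armrests of 37×37 mm section run along each side from the seat's front edge to the front of the backrest, top faces 180 mm above the seat top and outer faces flush with the seat's x-edges; a 37×37 mm post under the front of each armrest stands on the seat at the front corner.

The chair is on the floor beside the stool on its −y side.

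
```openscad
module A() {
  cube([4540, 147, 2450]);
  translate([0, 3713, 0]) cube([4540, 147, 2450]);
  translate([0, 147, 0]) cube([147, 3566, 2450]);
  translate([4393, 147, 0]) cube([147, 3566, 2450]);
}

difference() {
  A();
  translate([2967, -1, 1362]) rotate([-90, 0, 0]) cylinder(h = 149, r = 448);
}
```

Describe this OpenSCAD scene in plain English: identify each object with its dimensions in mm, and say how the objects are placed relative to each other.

A is a box-shaped house frame (walls only): outside footprint 4540×3860 mm, wall height 2450 mm, wall thickness 147 mm. The two y-facing walls run the full x-width; the two x-facing walls fit between the inner faces of the y-facing walls.

The house frame has a circular hole of radius 448 mm through its front wall, centred at (x = 2967, z = 1362).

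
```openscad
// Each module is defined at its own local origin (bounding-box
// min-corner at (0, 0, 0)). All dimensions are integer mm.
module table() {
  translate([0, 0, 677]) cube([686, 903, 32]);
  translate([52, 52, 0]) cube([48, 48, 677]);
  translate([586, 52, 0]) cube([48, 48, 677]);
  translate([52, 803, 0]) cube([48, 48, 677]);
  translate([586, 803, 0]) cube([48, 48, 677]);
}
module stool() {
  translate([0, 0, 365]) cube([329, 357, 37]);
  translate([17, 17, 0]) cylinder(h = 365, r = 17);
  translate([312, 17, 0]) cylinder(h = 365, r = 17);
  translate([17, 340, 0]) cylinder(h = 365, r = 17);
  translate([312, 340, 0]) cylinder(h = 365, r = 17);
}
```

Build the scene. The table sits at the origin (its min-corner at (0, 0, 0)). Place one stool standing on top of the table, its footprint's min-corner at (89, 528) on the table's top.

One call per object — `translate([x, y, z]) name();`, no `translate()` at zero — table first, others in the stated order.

table();
translate([89, 528, 709]) stool();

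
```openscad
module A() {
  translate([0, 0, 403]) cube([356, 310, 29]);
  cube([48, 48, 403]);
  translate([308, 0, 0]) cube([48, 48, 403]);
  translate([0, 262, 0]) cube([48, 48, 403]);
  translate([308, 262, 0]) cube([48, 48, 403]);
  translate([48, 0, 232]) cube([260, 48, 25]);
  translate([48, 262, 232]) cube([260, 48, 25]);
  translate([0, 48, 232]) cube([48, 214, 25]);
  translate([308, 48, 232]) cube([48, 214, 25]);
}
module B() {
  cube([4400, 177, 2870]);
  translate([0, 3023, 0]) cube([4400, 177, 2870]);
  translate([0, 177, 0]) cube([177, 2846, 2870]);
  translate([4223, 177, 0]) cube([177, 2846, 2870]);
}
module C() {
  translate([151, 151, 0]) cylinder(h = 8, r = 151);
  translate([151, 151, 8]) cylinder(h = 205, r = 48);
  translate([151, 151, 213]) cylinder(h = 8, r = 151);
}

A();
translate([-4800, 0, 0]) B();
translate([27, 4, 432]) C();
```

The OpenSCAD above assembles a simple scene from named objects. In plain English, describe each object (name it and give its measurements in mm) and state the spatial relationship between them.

A is a simple wooden stool: a rectangular seat 356 mm (x) by 310 mm (y), 29 mm thick, top face at z = 432 mm, on four square legs, each 48×48 mm in cross-section. The legs rest on z = 0, each flush with a corner of the seat. Four stretchers, 48 mm wide and 25 mm tall, connect adjacent legs with their undersides at z = 232 mm, each running between the inner faces of the legs it joins and aligned with the legs' outer faces on the other axis.

B is the wall frame of a small rectangular building: four walls, each 2870 mm tall and 177 mm thick, enclosing a footprint 4400 mm (x) by 3200 mm (y) outside-to-outside, with no floor or roof. The front and back walls (the −y and +y sides) span the full width; the two side walls fit between them.

C is a spool: two coaxial disc flanges of radius 151 mm and thickness 8 mm, joined by a core cylinder of radius 48 mm and height 205 mm. The lower flange rests on z = 0 and the three cylinders share a vertical axis.

The house frame is on the floor beside the stool on its −x side. The spool is on top of the stool, centred.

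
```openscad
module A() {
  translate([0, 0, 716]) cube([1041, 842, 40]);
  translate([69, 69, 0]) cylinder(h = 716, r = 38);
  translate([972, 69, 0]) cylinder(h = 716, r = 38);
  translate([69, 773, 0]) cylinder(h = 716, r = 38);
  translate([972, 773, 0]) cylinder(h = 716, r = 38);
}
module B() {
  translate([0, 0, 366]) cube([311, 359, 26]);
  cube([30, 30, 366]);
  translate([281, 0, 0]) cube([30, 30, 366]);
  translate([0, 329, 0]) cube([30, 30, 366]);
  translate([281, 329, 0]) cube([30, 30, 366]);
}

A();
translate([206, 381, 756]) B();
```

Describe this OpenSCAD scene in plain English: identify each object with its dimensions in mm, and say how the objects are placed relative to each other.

A is a table: top 1041 mm (x) × 842 mm (y), 40 mm thick, upper face at z = 756 mm, on four round legs of 76 mm diameter, each leg's bounding box inset 31 mm from the nearest pair of top edges, running from z = 0 to the bottom of the top.

B is a four-legged stool. The seat is a 311×359×26 mm slab whose top surface is at z = 392 mm; four square legs, each 30×30 mm in cross-section, run from the floor (z = 0) to the underside of the seat, each flush with a corner of the seat.

The stool is on top of the table.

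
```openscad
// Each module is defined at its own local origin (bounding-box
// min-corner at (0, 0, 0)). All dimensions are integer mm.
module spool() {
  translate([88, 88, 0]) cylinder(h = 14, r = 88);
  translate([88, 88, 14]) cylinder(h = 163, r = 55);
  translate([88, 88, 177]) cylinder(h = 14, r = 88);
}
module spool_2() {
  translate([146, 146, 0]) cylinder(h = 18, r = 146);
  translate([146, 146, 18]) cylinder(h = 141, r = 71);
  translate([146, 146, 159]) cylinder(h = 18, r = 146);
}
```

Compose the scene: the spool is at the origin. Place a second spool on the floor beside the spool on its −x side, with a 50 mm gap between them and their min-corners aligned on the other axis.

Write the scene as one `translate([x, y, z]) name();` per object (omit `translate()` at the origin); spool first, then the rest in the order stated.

spool();
translate([-342, 0, 0]) spool_2();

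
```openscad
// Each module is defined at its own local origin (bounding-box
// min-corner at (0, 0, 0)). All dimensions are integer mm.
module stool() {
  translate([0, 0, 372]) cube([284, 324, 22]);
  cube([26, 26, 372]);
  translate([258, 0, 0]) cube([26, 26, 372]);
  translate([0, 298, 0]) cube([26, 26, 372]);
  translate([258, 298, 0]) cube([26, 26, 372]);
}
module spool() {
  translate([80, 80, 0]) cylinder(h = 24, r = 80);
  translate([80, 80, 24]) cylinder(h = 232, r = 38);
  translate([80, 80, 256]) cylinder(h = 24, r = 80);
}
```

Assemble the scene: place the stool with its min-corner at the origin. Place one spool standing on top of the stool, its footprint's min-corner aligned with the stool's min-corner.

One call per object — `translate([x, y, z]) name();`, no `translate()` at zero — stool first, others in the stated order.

stool();
translate([0, 0, 394]) spool();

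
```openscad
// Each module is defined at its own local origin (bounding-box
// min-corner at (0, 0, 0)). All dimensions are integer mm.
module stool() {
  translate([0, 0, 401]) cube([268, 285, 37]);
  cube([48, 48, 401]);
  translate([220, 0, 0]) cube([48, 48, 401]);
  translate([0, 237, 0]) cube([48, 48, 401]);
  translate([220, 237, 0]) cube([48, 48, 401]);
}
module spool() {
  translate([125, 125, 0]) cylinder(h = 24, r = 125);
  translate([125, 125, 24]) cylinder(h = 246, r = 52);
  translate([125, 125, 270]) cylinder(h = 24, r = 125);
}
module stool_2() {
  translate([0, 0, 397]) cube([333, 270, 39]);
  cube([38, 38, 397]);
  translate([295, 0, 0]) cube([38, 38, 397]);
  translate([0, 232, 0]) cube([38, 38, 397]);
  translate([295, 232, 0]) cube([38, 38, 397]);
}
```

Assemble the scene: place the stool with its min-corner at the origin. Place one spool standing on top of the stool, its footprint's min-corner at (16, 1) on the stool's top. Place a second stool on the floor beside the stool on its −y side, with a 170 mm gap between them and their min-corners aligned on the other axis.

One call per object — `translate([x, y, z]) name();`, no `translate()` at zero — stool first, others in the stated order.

stool();
translate([16, 1, 438]) spool();
translate([0, -440, 0]) stool_2();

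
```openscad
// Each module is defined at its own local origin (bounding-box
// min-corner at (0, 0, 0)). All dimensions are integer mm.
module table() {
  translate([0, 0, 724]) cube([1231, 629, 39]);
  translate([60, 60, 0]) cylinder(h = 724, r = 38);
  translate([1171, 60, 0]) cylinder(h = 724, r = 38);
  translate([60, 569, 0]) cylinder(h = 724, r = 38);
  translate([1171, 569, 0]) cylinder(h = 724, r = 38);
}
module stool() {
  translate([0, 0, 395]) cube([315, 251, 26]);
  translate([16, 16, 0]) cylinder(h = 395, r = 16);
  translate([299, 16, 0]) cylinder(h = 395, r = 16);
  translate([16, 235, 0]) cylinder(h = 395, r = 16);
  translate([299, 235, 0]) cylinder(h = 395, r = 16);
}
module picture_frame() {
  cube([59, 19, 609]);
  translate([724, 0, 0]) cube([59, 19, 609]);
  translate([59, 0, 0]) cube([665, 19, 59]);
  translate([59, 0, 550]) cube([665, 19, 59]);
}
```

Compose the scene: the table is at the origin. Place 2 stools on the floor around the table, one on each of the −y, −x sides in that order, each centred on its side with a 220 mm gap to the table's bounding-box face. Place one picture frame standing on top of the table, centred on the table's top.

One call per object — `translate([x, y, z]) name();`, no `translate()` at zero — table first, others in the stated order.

table();
translate([458, -471, 0]) stool();
translate([-535, 189, 0]) stool();
translate([224, 305, 763]) picture_frame();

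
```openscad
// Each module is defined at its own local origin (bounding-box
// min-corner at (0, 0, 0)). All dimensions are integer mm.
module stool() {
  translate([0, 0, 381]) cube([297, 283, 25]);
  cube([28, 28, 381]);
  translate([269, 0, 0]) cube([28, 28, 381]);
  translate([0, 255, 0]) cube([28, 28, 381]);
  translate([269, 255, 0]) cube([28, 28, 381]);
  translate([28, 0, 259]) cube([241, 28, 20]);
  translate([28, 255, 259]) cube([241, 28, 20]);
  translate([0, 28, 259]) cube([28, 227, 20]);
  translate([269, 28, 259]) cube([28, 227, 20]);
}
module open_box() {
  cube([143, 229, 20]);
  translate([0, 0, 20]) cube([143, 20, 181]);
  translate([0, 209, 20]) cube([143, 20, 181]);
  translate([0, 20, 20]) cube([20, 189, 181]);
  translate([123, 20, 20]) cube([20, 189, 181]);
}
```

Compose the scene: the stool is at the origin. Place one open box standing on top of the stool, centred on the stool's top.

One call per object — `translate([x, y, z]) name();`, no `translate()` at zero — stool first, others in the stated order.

stool();
translate([77, 27, 406]) open_box();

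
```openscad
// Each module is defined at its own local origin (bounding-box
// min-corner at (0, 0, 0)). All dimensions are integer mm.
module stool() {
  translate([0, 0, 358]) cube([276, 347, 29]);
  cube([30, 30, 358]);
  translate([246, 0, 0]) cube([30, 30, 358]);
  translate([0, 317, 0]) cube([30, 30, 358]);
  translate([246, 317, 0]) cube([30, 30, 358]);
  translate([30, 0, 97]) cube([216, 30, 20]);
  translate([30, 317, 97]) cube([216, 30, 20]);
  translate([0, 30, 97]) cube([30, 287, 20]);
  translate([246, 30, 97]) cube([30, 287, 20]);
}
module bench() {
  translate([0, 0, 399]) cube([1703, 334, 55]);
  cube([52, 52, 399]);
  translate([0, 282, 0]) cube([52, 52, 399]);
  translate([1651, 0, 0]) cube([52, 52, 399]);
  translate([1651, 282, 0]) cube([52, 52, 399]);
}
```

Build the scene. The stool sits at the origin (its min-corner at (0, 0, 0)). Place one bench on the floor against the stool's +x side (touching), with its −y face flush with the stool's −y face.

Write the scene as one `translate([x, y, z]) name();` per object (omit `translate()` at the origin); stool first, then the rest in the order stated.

stool();
translate([276, 0, 0]) bench();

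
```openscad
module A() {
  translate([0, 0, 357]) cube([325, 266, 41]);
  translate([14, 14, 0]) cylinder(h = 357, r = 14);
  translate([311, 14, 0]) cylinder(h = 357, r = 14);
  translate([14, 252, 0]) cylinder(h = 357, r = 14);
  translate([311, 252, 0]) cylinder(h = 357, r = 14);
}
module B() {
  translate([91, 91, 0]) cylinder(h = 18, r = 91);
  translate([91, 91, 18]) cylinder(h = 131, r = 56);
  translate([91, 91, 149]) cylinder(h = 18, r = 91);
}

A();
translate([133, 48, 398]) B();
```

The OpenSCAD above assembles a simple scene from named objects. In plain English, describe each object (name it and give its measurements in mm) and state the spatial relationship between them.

A is a four-legged stool. The seat is a 325×266×41 mm slab whose top surface is at z = 398 mm; four round legs, each 28 mm in diameter, run from the floor (z = 0) to the underside of the seat, each leg's axis is inset half a diameter from the nearest pair of seat edges (so the leg's bounding box is flush with the corner).

B is a spool: two coaxial disc flanges of radius 91 mm and thickness 18 mm, joined by a core cylinder of radius 56 mm and height 131 mm. The lower flange rests on z = 0 and the three cylinders share a vertical axis.

The spool is on top of the stool.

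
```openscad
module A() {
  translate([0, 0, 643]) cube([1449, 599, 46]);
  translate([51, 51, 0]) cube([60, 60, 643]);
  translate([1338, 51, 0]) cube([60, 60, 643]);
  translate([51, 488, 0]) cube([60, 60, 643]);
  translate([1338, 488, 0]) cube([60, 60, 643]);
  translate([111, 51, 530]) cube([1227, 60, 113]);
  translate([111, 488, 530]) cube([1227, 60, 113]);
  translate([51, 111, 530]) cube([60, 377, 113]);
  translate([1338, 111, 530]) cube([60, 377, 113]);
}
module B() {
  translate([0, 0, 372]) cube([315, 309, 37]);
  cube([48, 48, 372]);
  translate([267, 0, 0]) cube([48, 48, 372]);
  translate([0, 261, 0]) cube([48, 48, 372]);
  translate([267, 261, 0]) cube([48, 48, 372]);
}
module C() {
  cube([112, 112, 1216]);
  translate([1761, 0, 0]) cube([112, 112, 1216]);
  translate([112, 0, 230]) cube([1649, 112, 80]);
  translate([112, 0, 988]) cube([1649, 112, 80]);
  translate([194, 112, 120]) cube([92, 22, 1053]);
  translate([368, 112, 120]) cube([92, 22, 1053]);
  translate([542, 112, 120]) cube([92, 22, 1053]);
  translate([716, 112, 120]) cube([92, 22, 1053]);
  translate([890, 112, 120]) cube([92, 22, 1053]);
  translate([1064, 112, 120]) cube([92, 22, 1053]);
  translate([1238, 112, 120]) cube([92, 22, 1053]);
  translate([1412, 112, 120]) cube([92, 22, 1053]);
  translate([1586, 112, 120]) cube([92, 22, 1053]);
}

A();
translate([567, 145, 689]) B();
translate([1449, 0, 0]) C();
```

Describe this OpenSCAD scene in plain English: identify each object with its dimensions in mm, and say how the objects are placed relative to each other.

A is a table: top 1449 mm (x) × 599 mm (y), 46 mm thick, upper face at z = 689 mm, on four 60×60 mm square legs, each inset 51 mm from the nearest pair of top edges, running from z = 0 to the bottom of the top. Four apron rails, 60 mm thick and 113 mm tall, run between adjacent legs with their top edges flush with the underside of the top and their outer faces flush with the legs' outer faces.

B is a four-legged stool. The seat is a 315×309×37 mm slab whose top surface is at z = 409 mm; four square legs, each 48×48 mm in cross-section, run from the floor (z = 0) to the underside of the seat, each flush with a corner of the seat.

C is a fence section. Two 112×112 mm posts, 1216 mm tall, stand on the floor with a clear span of 1649 mm between their inner faces. Two horizontal rails of 112×80 mm section span the gap between the posts with their undersides at z = 230 mm and z = 988 mm, flush with the posts' −y face. 9 pickets, each 92 mm wide, 22 mm thick and 1053 mm tall, are fixed to the +y face of the rails with their bottoms at z = 120 mm, evenly spaced across the span with equal gaps (rounded down to the nearest mm) at the −x end and between each pair — any rounding remainder accumulates at the +x end.

The stool is on top of the table, centred. The fence section is against the table's +x side, with their −y faces flush.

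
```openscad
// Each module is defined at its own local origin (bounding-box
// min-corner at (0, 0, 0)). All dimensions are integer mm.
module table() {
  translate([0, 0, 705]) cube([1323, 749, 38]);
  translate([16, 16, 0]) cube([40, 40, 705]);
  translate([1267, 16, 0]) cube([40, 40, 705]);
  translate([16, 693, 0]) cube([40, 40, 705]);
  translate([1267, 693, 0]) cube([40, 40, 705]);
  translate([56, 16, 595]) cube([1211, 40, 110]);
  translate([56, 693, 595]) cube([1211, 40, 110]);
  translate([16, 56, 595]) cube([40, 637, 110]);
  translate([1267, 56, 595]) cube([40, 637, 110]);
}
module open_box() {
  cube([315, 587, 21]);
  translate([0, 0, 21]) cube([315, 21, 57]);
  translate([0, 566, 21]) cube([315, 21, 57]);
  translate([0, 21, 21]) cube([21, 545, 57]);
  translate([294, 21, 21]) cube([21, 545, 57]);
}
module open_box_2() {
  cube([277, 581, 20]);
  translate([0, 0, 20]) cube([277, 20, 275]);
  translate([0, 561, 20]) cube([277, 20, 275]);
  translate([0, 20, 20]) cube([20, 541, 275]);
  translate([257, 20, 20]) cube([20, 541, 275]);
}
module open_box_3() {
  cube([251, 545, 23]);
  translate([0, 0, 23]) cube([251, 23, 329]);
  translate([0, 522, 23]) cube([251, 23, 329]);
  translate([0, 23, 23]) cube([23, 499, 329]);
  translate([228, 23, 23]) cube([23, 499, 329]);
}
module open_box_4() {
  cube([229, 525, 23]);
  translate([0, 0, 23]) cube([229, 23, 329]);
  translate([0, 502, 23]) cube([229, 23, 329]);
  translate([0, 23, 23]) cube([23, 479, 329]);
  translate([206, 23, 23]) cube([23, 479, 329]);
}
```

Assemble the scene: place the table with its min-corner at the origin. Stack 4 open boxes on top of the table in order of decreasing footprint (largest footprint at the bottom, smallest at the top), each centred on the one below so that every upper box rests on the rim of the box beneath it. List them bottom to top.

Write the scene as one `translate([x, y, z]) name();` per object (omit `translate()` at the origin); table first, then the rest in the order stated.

table();
translate([504, 81, 743]) open_box();
translate([523, 84, 821]) open_box_2();
translate([536, 102, 1116]) open_box_3();
translate([547, 112, 1468]) open_box_4();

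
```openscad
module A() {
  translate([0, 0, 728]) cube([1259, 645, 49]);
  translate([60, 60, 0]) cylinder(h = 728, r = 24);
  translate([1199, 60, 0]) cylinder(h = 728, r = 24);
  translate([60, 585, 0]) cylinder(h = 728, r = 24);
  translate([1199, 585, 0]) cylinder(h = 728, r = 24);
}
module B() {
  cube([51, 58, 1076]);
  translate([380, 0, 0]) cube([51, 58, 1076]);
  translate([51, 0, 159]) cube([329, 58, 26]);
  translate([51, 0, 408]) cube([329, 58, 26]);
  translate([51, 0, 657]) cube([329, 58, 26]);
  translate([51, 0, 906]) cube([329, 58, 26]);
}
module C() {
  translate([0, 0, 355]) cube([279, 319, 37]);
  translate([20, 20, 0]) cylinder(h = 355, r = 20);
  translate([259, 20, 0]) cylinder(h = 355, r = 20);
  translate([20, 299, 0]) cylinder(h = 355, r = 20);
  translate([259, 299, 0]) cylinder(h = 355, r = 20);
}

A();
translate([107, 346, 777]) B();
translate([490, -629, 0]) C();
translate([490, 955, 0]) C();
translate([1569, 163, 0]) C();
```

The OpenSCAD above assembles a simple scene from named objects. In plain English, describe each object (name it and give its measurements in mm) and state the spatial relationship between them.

A is a table with a 1259×645 mm rectangular top, 49 mm thick, top surface at z = 777 mm, supported by four round legs of 48 mm diameter, each leg's bounding box inset 36 mm from the nearest pair of top edges, running from the floor.

B is a straight ladder. Two 51×58 mm vertical rails, 1076 mm tall, stand 431 mm apart (outside-to-outside) with their front faces coplanar on the −y side. 4 rungs, each 58 mm deep and 26 mm tall, span between the inner faces of the rails, front faces flush with the rails. The lowest rung's underside is at z = 159 mm and rungs are spaced 249 mm apart (underside to underside).

C is a simple wooden stool: a rectangular seat 279 mm (x) by 319 mm (y), 37 mm thick, top face at z = 392 mm, on four round legs, each 40 mm in diameter. The legs rest on z = 0, each leg's axis is inset half a diameter from the nearest pair of seat edges (so the leg's bounding box is flush with the corner).

The ladder is on top of the table. Three stools sit around the table at the −y, +y, +x sides.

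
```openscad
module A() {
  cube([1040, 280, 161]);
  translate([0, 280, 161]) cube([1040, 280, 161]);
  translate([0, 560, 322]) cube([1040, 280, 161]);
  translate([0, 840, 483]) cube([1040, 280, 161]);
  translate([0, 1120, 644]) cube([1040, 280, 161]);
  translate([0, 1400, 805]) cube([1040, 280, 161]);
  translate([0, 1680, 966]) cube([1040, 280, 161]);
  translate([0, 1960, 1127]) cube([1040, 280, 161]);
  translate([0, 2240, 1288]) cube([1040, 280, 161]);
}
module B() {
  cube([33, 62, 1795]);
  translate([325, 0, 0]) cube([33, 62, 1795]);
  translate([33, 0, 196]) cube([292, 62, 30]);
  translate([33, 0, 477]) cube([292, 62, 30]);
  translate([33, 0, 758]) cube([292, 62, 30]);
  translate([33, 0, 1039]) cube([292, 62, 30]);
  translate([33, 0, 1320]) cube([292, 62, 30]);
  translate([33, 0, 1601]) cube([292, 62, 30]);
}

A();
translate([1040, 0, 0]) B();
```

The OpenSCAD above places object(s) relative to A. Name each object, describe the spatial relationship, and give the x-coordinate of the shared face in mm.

The staircase's +x face and the ladder's −x face are both at x = 1040 mm.

A is a staircase. B is a ladder. The ladder is against the staircase's +x side, with their −y faces flush. The x-coordinate of the shared face is 1040 mm.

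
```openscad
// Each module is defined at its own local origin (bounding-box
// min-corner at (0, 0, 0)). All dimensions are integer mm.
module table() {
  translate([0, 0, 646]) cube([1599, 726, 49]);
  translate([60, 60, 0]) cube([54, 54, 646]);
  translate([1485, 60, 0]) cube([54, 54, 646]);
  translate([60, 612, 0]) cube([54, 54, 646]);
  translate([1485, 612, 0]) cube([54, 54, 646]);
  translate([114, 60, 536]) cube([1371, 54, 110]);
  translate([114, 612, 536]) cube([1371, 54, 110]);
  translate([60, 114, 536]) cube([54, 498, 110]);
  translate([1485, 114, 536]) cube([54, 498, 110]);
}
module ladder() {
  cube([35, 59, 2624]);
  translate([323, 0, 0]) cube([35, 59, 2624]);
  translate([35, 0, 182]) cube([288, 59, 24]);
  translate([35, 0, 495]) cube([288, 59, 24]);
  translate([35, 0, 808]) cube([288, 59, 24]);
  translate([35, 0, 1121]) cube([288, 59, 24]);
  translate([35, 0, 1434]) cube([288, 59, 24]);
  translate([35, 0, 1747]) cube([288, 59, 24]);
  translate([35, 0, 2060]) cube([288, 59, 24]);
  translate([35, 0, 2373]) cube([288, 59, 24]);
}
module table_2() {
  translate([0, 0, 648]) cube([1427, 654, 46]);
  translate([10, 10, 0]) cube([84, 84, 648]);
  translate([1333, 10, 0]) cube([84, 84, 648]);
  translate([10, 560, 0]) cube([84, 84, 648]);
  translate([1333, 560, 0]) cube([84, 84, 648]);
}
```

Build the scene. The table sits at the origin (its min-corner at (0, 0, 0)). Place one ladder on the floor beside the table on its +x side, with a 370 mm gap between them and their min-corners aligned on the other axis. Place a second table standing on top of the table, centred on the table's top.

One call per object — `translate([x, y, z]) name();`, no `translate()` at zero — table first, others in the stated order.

table();
translate([1969, 0, 0]) ladder();
translate([86, 36, 695]) table_2();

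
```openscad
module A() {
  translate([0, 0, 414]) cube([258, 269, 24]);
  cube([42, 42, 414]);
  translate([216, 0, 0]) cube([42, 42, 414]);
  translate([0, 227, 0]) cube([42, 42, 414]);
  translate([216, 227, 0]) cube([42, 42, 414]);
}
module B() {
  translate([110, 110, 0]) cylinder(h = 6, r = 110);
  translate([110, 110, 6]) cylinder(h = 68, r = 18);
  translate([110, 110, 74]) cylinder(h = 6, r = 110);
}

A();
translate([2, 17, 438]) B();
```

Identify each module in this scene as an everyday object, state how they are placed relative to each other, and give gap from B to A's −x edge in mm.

The spool's min-x is at 2; the stool's min-x is 0; gap = 2 mm.

A is a stool. B is a spool. The spool is on top of the stool. The gap from the spool to the stool's −x edge is 2 mm.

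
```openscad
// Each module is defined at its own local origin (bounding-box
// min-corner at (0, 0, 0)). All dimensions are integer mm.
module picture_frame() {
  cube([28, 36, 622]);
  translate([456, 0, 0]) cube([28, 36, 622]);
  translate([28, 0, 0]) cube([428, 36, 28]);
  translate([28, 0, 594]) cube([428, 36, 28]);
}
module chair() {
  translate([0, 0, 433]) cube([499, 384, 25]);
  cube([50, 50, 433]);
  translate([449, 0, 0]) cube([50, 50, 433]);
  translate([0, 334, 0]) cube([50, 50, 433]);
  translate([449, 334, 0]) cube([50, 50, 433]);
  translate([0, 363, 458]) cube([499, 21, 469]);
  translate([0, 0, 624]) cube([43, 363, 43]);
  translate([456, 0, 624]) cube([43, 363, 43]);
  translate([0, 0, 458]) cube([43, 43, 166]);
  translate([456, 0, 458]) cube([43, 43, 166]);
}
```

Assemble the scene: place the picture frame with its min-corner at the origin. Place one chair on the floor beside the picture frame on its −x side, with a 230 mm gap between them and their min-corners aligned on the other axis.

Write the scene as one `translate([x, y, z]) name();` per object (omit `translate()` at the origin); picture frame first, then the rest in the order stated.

picture_frame();
translate([-729, 0, 0]) chair();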